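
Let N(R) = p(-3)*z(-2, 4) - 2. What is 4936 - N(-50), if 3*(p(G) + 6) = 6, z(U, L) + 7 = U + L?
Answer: 4918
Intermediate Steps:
z(U, L) = -7 + L + U (z(U, L) = -7 + (U + L) = -7 + (L + U) = -7 + L + U)
p(G) = -4 (p(G) = -6 + (⅓)*6 = -6 + 2 = -4)
N(R) = 18 (N(R) = -4*(-7 + 4 - 2) - 2 = -4*(-5) - 2 = 20 - 2 = 18)
4936 - N(-50) = 4936 - 1*18 = 4936 - 18 = 4918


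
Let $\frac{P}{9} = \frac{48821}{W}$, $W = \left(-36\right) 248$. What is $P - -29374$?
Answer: $\frac{29090187}{992} \approx 29325.0$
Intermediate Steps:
$W = -8928$
$P = - \frac{48821}{992}$ ($P = 9 \frac{48821}{-8928} = 9 \cdot 48821 \left(- \frac{1}{8928}\right) = 9 \left(- \frac{48821}{8928}\right) = - \frac{48821}{992} \approx -49.215$)
$P - -29374 = - \frac{48821}{992} - -29374 = - \frac{48821}{992} + 29374 = \frac{29090187}{992}$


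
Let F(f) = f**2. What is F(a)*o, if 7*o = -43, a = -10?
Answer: -4300/7 ≈ -614.29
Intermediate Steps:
o = -43/7 (o = (1/7)*(-43) = -43/7 ≈ -6.1429)
F(a)*o = (-10)**2*(-43/7) = 100*(-43/7) = -4300/7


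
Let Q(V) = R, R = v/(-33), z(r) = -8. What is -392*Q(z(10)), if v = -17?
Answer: -6664/33 ≈ -201.94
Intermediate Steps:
R = 17/33 (R = -17/(-33) = -17*(-1/33) = 17/33 ≈ 0.51515)
Q(V) = 17/33
-392*Q(z(10)) = -392*17/33 = -6664/33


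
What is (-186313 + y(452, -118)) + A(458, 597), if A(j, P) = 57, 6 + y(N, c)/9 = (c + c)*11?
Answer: -209674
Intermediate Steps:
y(N, c) = -54 + 198*c (y(N, c) = -54 + 9*((c + c)*11) = -54 + 9*((2*c)*11) = -54 + 9*(22*c) = -54 + 198*c)
(-186313 + y(452, -118)) + A(458, 597) = (-186313 + (-54 + 198*(-118))) + 57 = (-186313 + (-54 - 23364)) + 57 = (-186313 - 23418) + 57 = -209731 + 57 = -209674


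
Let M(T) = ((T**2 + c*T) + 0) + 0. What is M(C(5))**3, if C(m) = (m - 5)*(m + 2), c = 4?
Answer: 0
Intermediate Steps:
C(m) = (-5 + m)*(2 + m)
M(T) = T**2 + 4*T (M(T) = ((T**2 + 4*T) + 0) + 0 = (T**2 + 4*T) + 0 = T**2 + 4*T)
M(C(5))**3 = ((-10 + 5**2 - 3*5)*(4 + (-10 + 5**2 - 3*5)))**3 = ((-10 + 25 - 15)*(4 + (-10 + 25 - 15)))**3 = (0*(4 + 0))**3 = (0*4)**3 = 0**3 = 0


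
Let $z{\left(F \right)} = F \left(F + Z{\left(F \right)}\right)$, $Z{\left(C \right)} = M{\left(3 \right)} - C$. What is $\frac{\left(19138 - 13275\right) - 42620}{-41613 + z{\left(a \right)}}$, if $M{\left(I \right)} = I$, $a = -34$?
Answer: $\frac{36757}{41715} \approx 0.88115$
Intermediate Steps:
$Z{\left(C \right)} = 3 - C$
$z{\left(F \right)} = 3 F$ ($z{\left(F \right)} = F \left(F - \left(-3 + F\right)\right) = F 3 = 3 F$)
$\frac{\left(19138 - 13275\right) - 42620}{-41613 + z{\left(a \right)}} = \frac{\left(19138 - 13275\right) - 42620}{-41613 + 3 \left(-34\right)} = \frac{\left(19138 - 13275\right) - 42620}{-41613 - 102} = \frac{5863 - 42620}{-41715} = \left(-36757\right) \left(- \frac{1}{41715}\right) = \frac{36757}{41715}$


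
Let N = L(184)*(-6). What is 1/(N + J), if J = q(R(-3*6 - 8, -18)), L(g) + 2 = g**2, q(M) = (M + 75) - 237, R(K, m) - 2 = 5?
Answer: -1/203279 ≈ -4.9193e-6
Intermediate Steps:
R(K, m) = 7 (R(K, m) = 2 + 5 = 7)
q(M) = -162 + M (q(M) = (75 + M) - 237 = -162 + M)
L(g) = -2 + g**2
N = -203124 (N = (-2 + 184**2)*(-6) = (-2 + 33856)*(-6) = 33854*(-6) = -203124)
J = -155 (J = -162 + 7 = -155)
1/(N + J) = 1/(-203124 - 155) = 1/(-203279) = -1/203279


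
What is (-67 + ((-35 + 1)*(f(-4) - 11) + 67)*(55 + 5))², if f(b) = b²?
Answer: 39025009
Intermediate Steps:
(-67 + ((-35 + 1)*(f(-4) - 11) + 67)*(55 + 5))² = (-67 + ((-35 + 1)*((-4)² - 11) + 67)*(55 + 5))² = (-67 + (-34*(16 - 11) + 67)*60)² = (-67 + (-34*5 + 67)*60)² = (-67 + (-170 + 67)*60)² = (-67 - 103*60)² = (-67 - 6180)² = (-6247)² = 39025009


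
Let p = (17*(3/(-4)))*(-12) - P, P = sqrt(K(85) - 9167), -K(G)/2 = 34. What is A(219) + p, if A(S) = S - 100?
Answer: 272 - I*sqrt(9235) ≈ 272.0 - 96.099*I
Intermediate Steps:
A(S) = -100 + S
K(G) = -68 (K(G) = -2*34 = -68)
P = I*sqrt(9235) (P = sqrt(-68 - 9167) = sqrt(-9235) = I*sqrt(9235) ≈ 96.099*I)
p = 153 - I*sqrt(9235) (p = (17*(3/(-4)))*(-12) - I*sqrt(9235) = (17*(3*(-1/4)))*(-12) - I*sqrt(9235) = (17*(-3/4))*(-12) - I*sqrt(9235) = -51/4*(-12) - I*sqrt(9235) = 153 - I*sqrt(9235) ≈ 153.0 - 96.099*I)
A(219) + p = (-100 + 219) + (153 - I*sqrt(9235)) = 119 + (153 - I*sqrt(9235)) = 272 - I*sqrt(9235)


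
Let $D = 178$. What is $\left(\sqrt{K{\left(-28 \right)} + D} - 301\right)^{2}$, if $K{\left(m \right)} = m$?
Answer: $90751 - 3010 \sqrt{6} \approx 83378.0$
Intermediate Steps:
$\left(\sqrt{K{\left(-28 \right)} + D} - 301\right)^{2} = \left(\sqrt{-28 + 178} - 301\right)^{2} = \left(\sqrt{150} - 301\right)^{2} = \left(5 \sqrt{6} - 301\right)^{2} = \left(-301 + 5 \sqrt{6}\right)^{2}$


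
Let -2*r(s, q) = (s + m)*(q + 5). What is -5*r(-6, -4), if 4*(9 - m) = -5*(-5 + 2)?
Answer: -15/8 ≈ -1.8750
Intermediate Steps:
m = 21/4 (m = 9 - (-5)*(-5 + 2)/4 = 9 - (-5)*(-3)/4 = 9 - ¼*15 = 9 - 15/4 = 21/4 ≈ 5.2500)
r(s, q) = -(5 + q)*(21/4 + s)/2 (r(s, q) = -(s + 21/4)*(q + 5)/2 = -(21/4 + s)*(5 + q)/2 = -(5 + q)*(21/4 + s)/2)
-5*r(-6, -4) = -5*(-105/8 - 21/8*(-4) - 5/2*(-6) - ½*(-4)*(-6)) = -5*(-105/8 + 21/2 + 15 - 12) = -5*3/8 = -15/8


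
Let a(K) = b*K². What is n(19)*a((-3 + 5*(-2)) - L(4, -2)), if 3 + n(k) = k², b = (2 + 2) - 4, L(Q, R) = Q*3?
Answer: 0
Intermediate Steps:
L(Q, R) = 3*Q
b = 0 (b = 4 - 4 = 0)
n(k) = -3 + k²
a(K) = 0 (a(K) = 0*K² = 0)
n(19)*a((-3 + 5*(-2)) - L(4, -2)) = (-3 + 19²)*0 = (-3 + 361)*0 = 358*0 = 0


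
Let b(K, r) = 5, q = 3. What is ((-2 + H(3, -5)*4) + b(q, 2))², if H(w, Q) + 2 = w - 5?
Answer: 169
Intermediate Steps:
H(w, Q) = -7 + w (H(w, Q) = -2 + (w - 5) = -2 + (-5 + w) = -7 + w)
((-2 + H(3, -5)*4) + b(q, 2))² = ((-2 + (-7 + 3)*4) + 5)² = ((-2 - 4*4) + 5)² = ((-2 - 16) + 5)² = (-18 + 5)² = (-13)² = 169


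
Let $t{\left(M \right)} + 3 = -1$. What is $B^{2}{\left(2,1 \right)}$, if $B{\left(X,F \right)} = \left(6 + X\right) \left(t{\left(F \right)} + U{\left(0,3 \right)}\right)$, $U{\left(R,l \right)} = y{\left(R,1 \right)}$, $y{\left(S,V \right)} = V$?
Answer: $576$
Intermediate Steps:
$t{\left(M \right)} = -4$ ($t{\left(M \right)} = -3 - 1 = -4$)
$U{\left(R,l \right)} = 1$
$B{\left(X,F \right)} = -18 - 3 X$ ($B{\left(X,F \right)} = \left(6 + X\right) \left(-4 + 1\right) = \left(6 + X\right) \left(-3\right) = -18 - 3 X$)
$B^{2}{\left(2,1 \right)} = \left(-18 - 6\right)^{2} = \left(-24\right)^{2} = 576$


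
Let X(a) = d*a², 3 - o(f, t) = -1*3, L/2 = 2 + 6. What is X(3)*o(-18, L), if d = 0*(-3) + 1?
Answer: 54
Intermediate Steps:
L = 16 (L = 2*(2 + 6) = 2*8 = 16)
o(f, t) = 6 (o(f, t) = 3 - (-1)*3 = 3 - 1*(-3) = 3 + 3 = 6)
d = 1 (d = 0 + 1 = 1)
X(a) = a² (X(a) = 1*a² = a²)
X(3)*o(-18, L) = 3²*6 = 9*6 = 54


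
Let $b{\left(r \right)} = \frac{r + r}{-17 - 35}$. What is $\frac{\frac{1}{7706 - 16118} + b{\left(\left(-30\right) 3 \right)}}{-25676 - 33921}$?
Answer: $- \frac{378527}{6517289532} \approx -5.808 \cdot 10^{-5}$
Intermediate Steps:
$b{\left(r \right)} = - \frac{r}{26}$ ($b{\left(r \right)} = \frac{2 r}{-52} = 2 r \left(- \frac{1}{52}\right) = - \frac{r}{26}$)
$\frac{\frac{1}{7706 - 16118} + b{\left(\left(-30\right) 3 \right)}}{-25676 - 33921} = \frac{\frac{1}{7706 - 16118} - \frac{\left(-30\right) 3}{26}}{-25676 - 33921} = \frac{\frac{1}{-8412} - - \frac{45}{13}}{-59597} = \left(- \frac{1}{8412} + \frac{45}{13}\right) \left(- \frac{1}{59597}\right) = \frac{378527}{109356} \left(- \frac{1}{59597}\right) = - \frac{378527}{6517289532}$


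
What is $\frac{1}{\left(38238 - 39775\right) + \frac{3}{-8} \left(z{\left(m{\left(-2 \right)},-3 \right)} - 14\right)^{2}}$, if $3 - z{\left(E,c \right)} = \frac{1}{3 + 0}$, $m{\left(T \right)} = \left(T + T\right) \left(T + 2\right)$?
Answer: $- \frac{6}{9511} \approx -0.00063085$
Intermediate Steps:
$m{\left(T \right)} = 2 T \left(2 + T\right)$
$z{\left(E,c \right)} = \frac{8}{3}$ ($z{\left(E,c \right)} = 3 - \frac{1}{3 + 0} = 3 - \frac{1}{3} = \frac{8}{3}$)
$\frac{1}{\left(38238 - 39775\right) + \frac{3}{-8} \left(z{\left(m{\left(-2 \right)},-3 \right)} - 14\right)^{2}} = \frac{1}{\left(38238 - 39775\right) + \frac{3}{-8} \left(\frac{8}{3} - 14\right)^{2}} = \frac{1}{\left(38238 - 39775\right) + 3 \left(- \frac{1}{8}\right) \left(- \frac{34}{3}\right)^{2}} = \frac{1}{-1537 - \frac{289}{6}} = \frac{1}{- \frac{9511}{6}} = - \frac{6}{9511}$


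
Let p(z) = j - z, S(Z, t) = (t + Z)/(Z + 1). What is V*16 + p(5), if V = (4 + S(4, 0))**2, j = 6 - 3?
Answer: 9166/25 ≈ 366.64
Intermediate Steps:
j = 3
S(Z, t) = (Z + t)/(1 + Z)
p(z) = 3 - z
V = 576/25 (V = (4 + (4 + 0)/(1 + 4))**2 = (4 + 4/5)**2 = (24/5)**2 = 576/25 ≈ 23.040)
V*16 + p(5) = (576/25)*16 + (3 - 1*5) = 9216/25 + (3 - 5) = 9216/25 - 2 = 9166/25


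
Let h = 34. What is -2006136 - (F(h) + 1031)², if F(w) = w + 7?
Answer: -3155320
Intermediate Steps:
F(w) = 7 + w
-2006136 - (F(h) + 1031)² = -2006136 - ((7 + 34) + 1031)² = -2006136 - (41 + 1031)² = -2006136 - 1*1072² = -2006136 - 1*1149184 = -2006136 - 1149184 = -3155320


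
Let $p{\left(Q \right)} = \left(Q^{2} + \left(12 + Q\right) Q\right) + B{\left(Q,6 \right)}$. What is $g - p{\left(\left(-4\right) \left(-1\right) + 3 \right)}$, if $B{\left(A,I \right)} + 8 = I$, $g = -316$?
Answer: $-496$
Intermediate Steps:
$B{\left(A,I \right)} = -8 + I$
$p{\left(Q \right)} = -2 + Q^{2} + Q \left(12 + Q\right)$ ($p{\left(Q \right)} = \left(Q^{2} + \left(12 + Q\right) Q\right) + \left(-8 + 6\right) = \left(Q^{2} + Q \left(12 + Q\right)\right) - 2 = -2 + Q^{2} + Q \left(12 + Q\right)$)
$g - p{\left(\left(-4\right) \left(-1\right) + 3 \right)} = -316 - \left(-2 + 2 \left(\left(-4\right) \left(-1\right) + 3\right)^{2} + 12 \left(\left(-4\right) \left(-1\right) + 3\right)\right) = -316 - \left(-2 + 2 \left(4 + 3\right)^{2} + 12 \left(4 + 3\right)\right) = -316 - \left(-2 + 2 \cdot 7^{2} + 12 \cdot 7\right) = -316 - \left(-2 + 2 \cdot 49 + 84\right) = -316 - \left(-2 + 98 + 84\right) = -316 - 180 = -496$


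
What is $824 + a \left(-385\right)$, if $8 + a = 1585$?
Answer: $-606321$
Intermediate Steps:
$a = 1577$ ($a = -8 + 1585 = 1577$)
$824 + a \left(-385\right) = 824 + 1577 \left(-385\right) = 824 - 607145 = -606321$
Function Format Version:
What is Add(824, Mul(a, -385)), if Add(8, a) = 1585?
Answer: -606321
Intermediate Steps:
a = 1577 (a = Add(-8, 1585) = 1577)
Add(824, Mul(a, -385)) = Add(824, Mul(1577, -385)) = Add(824, -607145) = -606321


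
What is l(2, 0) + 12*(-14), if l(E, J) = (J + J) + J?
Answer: -168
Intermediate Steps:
l(E, J) = 3*J (l(E, J) = 2*J + J = 3*J)
l(2, 0) + 12*(-14) = 3*0 + 12*(-14) = 0 - 168 = -168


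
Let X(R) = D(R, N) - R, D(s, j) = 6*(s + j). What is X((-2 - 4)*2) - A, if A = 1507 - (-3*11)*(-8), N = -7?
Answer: -1345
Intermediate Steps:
D(s, j) = 6*j + 6*s (D(s, j) = 6*(j + s) = 6*j + 6*s)
X(R) = -42 + 5*R (X(R) = (6*(-7) + 6*R) - R = (-42 + 6*R) - R = -42 + 5*R)
A = 1243 (A = 1507 - (-33)*(-8) = 1507 - 1*264 = 1507 - 264 = 1243)
X((-2 - 4)*2) - A = (-42 + 5*((-2 - 4)*2)) - 1*1243 = (-42 + 5*(-6*2)) - 1243 = (-42 + 5*(-12)) - 1243 = (-42 - 60) - 1243 = -102 - 1243 = -1345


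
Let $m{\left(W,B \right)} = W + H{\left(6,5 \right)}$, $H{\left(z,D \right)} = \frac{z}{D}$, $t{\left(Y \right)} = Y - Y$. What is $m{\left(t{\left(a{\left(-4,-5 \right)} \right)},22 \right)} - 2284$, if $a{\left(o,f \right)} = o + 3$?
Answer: $- \frac{11414}{5} \approx -2282.8$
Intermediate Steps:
$a{\left(o,f \right)} = 3 + o$
$t{\left(Y \right)} = 0$
$m{\left(W,B \right)} = \frac{6}{5} + W$ ($m{\left(W,B \right)} = W + \frac{6}{5} = \frac{6}{5} + W$)
$m{\left(t{\left(a{\left(-4,-5 \right)} \right)},22 \right)} - 2284 = \left(\frac{6}{5} + 0\right) - 2284 = \frac{6}{5} - 2284 = - \frac{11414}{5}$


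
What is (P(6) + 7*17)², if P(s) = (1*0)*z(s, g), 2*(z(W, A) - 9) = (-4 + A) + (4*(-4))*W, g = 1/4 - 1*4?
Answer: 14161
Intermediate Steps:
g = -15/4 (g = ¼ - 4 = -15/4 ≈ -3.7500)
z(W, A) = 7 + A/2 - 8*W (z(W, A) = 9 + ((-4 + A) + (4*(-4))*W)/2 = 9 + ((-4 + A) - 16*W)/2 = 9 + (-4 + A - 16*W)/2 = 9 + (-2 + A/2 - 8*W) = 7 + A/2 - 8*W)
P(s) = 0 (P(s) = (1*0)*(7 + (½)*(-15/4) - 8*s) = 0*(7 - 15/8 - 8*s) = 0*(41/8 - 8*s) = 0)
(P(6) + 7*17)² = (0 + 7*17)² = (0 + 119)² = 119² = 14161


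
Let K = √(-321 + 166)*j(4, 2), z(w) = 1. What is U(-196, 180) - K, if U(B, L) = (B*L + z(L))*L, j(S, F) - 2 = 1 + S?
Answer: -6350220 - 7*I*√155 ≈ -6.3502e+6 - 87.149*I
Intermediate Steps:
j(S, F) = 3 + S (j(S, F) = 2 + (1 + S) = 3 + S)
U(B, L) = L*(1 + B*L) (U(B, L) = (B*L + 1)*L = (1 + B*L)*L = L*(1 + B*L))
K = 7*I*√155 (K = √(-321 + 166)*(3 + 4) = √(-155)*7 = (I*√155)*7 = 7*I*√155 ≈ 87.149*I)
U(-196, 180) - K = 180*(1 - 196*180) - 7*I*√155 = 180*(1 - 35280) - 7*I*√155 = 180*(-35279) - 7*I*√155 = -6350220 - 7*I*√155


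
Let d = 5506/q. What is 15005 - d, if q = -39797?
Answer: 597159491/39797 ≈ 15005.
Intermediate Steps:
d = -5506/39797 (d = 5506/(-39797) = 5506*(-1/39797) = -5506/39797 ≈ -0.13835)
15005 - d = 15005 - 1*(-5506/39797) = 15005 + 5506/39797 = 597159491/39797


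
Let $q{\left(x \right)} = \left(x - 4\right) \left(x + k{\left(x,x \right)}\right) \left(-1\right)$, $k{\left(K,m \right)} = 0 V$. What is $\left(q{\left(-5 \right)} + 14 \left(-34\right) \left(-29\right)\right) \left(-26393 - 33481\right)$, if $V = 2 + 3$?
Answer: $-823806366$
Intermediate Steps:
$V = 5$
$k{\left(K,m \right)} = 0$ ($k{\left(K,m \right)} = 0 \cdot 5 = 0$)
$q{\left(x \right)} = - x \left(-4 + x\right)$ ($q{\left(x \right)} = \left(x - 4\right) \left(x + 0\right) \left(-1\right) = \left(-4 + x\right) x \left(-1\right) = x \left(-4 + x\right) \left(-1\right) = - x \left(-4 + x\right)$)
$\left(q{\left(-5 \right)} + 14 \left(-34\right) \left(-29\right)\right) \left(-26393 - 33481\right) = \left(- 5 \left(4 - -5\right) + 14 \left(-34\right) \left(-29\right)\right) \left(-26393 - 33481\right) = \left(- 5 \left(4 + 5\right) - -13804\right) \left(-59874\right) = \left(\left(-5\right) 9 + 13804\right) \left(-59874\right) = \left(-45 + 13804\right) \left(-59874\right) = 13759 \left(-59874\right) = -823806366$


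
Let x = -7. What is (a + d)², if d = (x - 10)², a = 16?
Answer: 93025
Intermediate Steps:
d = 289 (d = (-7 - 10)² = (-17)² = 289)
(a + d)² = (16 + 289)² = 305² = 93025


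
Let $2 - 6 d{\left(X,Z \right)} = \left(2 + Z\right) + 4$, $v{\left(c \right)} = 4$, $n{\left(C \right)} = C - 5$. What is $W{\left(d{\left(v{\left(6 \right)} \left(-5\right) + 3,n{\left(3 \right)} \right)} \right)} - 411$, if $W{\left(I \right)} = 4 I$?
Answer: $- \frac{1237}{3} \approx -412.33$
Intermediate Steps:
$n{\left(C \right)} = -5 + C$
$d{\left(X,Z \right)} = - \frac{2}{3} - \frac{Z}{6}$ ($d{\left(X,Z \right)} = \frac{1}{3} - \frac{\left(2 + Z\right) + 4}{6} = \frac{1}{3} - \frac{6 + Z}{6} = \frac{1}{3} - \left(1 + \frac{Z}{6}\right) = - \frac{2}{3} - \frac{Z}{6}$)
$W{\left(d{\left(v{\left(6 \right)} \left(-5\right) + 3,n{\left(3 \right)} \right)} \right)} - 411 = 4 \left(- \frac{2}{3} - \frac{-5 + 3}{6}\right) - 411 = 4 \left(- \frac{2}{3} - - \frac{1}{3}\right) - 411 = 4 \left(- \frac{2}{3} + \frac{1}{3}\right) - 411 = 4 \left(- \frac{1}{3}\right) - 411 = - \frac{4}{3} - 411 = - \frac{1237}{3}$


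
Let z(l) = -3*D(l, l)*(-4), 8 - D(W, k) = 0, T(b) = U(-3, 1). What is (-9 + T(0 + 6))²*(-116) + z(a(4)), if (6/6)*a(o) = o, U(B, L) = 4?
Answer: -2804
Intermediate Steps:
a(o) = o
T(b) = 4
D(W, k) = 8 (D(W, k) = 8 - 1*0 = 8 + 0 = 8)
z(l) = 96 (z(l) = -3*8*(-4) = -24*(-4) = 96)
(-9 + T(0 + 6))²*(-116) + z(a(4)) = (-9 + 4)²*(-116) + 96 = (-5)²*(-116) + 96 = 25*(-116) + 96 = -2900 + 96 = -2804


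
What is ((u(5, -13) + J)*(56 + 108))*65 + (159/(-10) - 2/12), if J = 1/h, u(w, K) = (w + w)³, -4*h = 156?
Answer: 53298553/5 ≈ 1.0660e+7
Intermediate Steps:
h = -39 (h = -¼*156 = -39)
u(w, K) = 8*w³ (u(w, K) = (2*w)³ = 8*w³)
J = -1/39 (J = 1/(-39) = -1/39 ≈ -0.025641)
((u(5, -13) + J)*(56 + 108))*65 + (159/(-10) - 2/12) = ((8*5³ - 1/39)*(56 + 108))*65 + (159/(-10) - 2/12) = ((8*125 - 1/39)*164)*65 + (159*(-⅒) - 2*1/12) = ((1000 - 1/39)*164)*65 + (-159/10 - ⅙) = ((38999/39)*164)*65 - 241/15 = (6395836/39)*65 - 241/15 = 31979180/3 - 241/15 = 53298553/5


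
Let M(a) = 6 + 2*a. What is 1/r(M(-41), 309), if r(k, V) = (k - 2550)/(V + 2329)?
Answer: -1319/1313 ≈ -1.0046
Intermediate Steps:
r(k, V) = (-2550 + k)/(2329 + V)
1/r(M(-41), 309) = 1/((-2550 + (6 + 2*(-41)))/(2329 + 309)) = 1/((-2550 + (6 - 82))/2638) = 1/((-2550 - 76)/2638) = 1/((1/2638)*(-2626)) = 1/(-1313/1319) = -1319/1313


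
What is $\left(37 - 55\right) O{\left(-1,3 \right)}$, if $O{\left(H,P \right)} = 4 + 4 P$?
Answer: $-288$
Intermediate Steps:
$\left(37 - 55\right) O{\left(-1,3 \right)} = \left(37 - 55\right) \left(4 + 4 \cdot 3\right) = - 18 \left(4 + 12\right) = \left(-18\right) 16 = -288$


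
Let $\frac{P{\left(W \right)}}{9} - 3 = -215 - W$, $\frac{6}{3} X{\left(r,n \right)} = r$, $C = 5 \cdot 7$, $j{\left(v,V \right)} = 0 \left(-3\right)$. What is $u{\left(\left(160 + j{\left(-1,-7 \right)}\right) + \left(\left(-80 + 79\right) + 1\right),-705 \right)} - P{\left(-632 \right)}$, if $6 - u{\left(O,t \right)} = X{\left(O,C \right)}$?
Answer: $-3854$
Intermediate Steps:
$j{\left(v,V \right)} = 0$
$C = 35$
$X{\left(r,n \right)} = \frac{r}{2}$
$u{\left(O,t \right)} = 6 - \frac{O}{2}$
$P{\left(W \right)} = -1908 - 9 W$ ($P{\left(W \right)} = 27 + 9 \left(-215 - W\right) = 27 - \left(1935 + 9 W\right) = -1908 - 9 W$)
$u{\left(\left(160 + j{\left(-1,-7 \right)}\right) + \left(\left(-80 + 79\right) + 1\right),-705 \right)} - P{\left(-632 \right)} = \left(6 - \frac{\left(160 + 0\right) + \left(\left(-80 + 79\right) + 1\right)}{2}\right) - \left(-1908 - -5688\right) = \left(6 - \frac{160 + \left(-1 + 1\right)}{2}\right) - \left(-1908 + 5688\right) = \left(6 - \frac{160 + 0}{2}\right) - 3780 = \left(6 - 80\right) - 3780 = -74 - 3780 = -3854$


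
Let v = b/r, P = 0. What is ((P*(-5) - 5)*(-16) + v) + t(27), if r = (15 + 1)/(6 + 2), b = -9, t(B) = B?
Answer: 205/2 ≈ 102.50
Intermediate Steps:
r = 2 (r = 16/8 = 16*(⅛) = 2)
v = -9/2 ≈ -4.5000
((P*(-5) - 5)*(-16) + v) + t(27) = ((0*(-5) - 5)*(-16) - 9/2) + 27 = ((0 - 5)*(-16) - 9/2) + 27 = (-5*(-16) - 9/2) + 27 = (80 - 9/2) + 27 = 151/2 + 27 = 205/2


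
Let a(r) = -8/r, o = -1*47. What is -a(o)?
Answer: -8/47 ≈ -0.17021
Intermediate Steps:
o = -47
-a(o) = -(-8)/(-47) = -(-8)*(-1)/47 = -1*8/47 = -8/47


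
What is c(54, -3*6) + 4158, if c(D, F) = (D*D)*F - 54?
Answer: -48384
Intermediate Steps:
c(D, F) = -54 + F*D**2 (c(D, F) = D**2*F - 54 = F*D**2 - 54 = -54 + F*D**2)
c(54, -3*6) + 4158 = (-54 - 3*6*54**2) + 4158 = (-54 - 18*2916) + 4158 = (-54 - 52488) + 4158 = -52542 + 4158 = -48384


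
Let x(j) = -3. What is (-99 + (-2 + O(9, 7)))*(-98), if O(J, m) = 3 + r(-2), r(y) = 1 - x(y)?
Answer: 9212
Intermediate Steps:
r(y) = 4 (r(y) = 1 - 1*(-3) = 1 + 3 = 4)
O(J, m) = 7 (O(J, m) = 3 + 4 = 7)
(-99 + (-2 + O(9, 7)))*(-98) = (-99 + (-2 + 7))*(-98) = (-99 + 5)*(-98) = -94*(-98) = 9212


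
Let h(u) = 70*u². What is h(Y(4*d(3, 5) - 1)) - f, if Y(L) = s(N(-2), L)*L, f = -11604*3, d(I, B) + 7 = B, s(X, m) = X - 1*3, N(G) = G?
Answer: 176562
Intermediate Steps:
s(X, m) = -3 + X (s(X, m) = X - 3 = -3 + X)
d(I, B) = -7 + B
f = -34812
Y(L) = -5*L (Y(L) = (-3 - 2)*L = -5*L)
h(Y(4*d(3, 5) - 1)) - f = 70*(-5*(4*(-7 + 5) - 1))² - 1*(-34812) = 70*(-5*(4*(-2) - 1))² + 34812 = 70*(-5*(-8 - 1))² + 34812 = 70*(-5*(-9))² + 34812 = 70*45² + 34812 = 70*2025 + 34812 = 141750 + 34812 = 176562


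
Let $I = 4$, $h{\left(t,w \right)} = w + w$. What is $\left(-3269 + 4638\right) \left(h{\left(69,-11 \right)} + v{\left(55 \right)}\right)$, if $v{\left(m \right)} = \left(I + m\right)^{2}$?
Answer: $4735371$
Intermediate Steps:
$h{\left(t,w \right)} = 2 w$
$v{\left(m \right)} = \left(4 + m\right)^{2}$
$\left(-3269 + 4638\right) \left(h{\left(69,-11 \right)} + v{\left(55 \right)}\right) = \left(-3269 + 4638\right) \left(2 \left(-11\right) + \left(4 + 55\right)^{2}\right) = 1369 \left(-22 + 59^{2}\right) = 1369 \left(-22 + 3481\right) = 1369 \cdot 3459 = 4735371$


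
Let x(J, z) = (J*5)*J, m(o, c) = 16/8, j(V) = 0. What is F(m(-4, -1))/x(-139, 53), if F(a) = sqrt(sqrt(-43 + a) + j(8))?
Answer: 41**(1/4)*sqrt(I)/96605 ≈ 1.8522e-5 + 1.8522e-5*I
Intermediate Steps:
m(o, c) = 2 (m(o, c) = 16*(1/8) = 2)
x(J, z) = 5*J**2 (x(J, z) = (5*J)*J = 5*J**2)
F(a) = (-43 + a)**(1/4) (F(a) = sqrt(sqrt(-43 + a) + 0) = sqrt(sqrt(-43 + a)) = (-43 + a)**(1/4))
F(m(-4, -1))/x(-139, 53) = (-43 + 2)**(1/4)/((5*(-139)**2)) = (-41)**(1/4)/((5*19321)) = (-41)**(1/4)/96605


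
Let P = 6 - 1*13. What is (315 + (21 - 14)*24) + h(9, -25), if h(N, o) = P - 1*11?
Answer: 465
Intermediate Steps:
P = -7 (P = 6 - 13 = -7)
h(N, o) = -18 (h(N, o) = -7 - 1*11 = -7 - 11 = -18)
(315 + (21 - 14)*24) + h(9, -25) = (315 + (21 - 14)*24) - 18 = (315 + 7*24) - 18 = (315 + 168) - 18 = 483 - 18 = 465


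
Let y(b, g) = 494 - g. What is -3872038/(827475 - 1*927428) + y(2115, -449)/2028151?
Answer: 7853171997417/202719776903 ≈ 38.739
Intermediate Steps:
-3872038/(827475 - 1*927428) + y(2115, -449)/2028151 = -3872038/(827475 - 1*927428) + (494 - 1*(-449))/2028151 = -3872038/(827475 - 927428) + (494 + 449)*(1/2028151) = -3872038/(-99953) + 943*(1/2028151) = -3872038*(-1/99953) + 943/2028151 = 3872038/99953 + 943/2028151 = 7853171997417/202719776903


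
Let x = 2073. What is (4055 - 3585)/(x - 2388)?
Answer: -94/63 ≈ -1.4921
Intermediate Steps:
(4055 - 3585)/(x - 2388) = (4055 - 3585)/(2073 - 2388) = 470/(-315) = 470*(-1/315) = -94/63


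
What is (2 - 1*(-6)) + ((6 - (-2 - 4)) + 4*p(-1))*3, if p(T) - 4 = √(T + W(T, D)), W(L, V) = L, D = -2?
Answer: 92 + 12*I*√2 ≈ 92.0 + 16.971*I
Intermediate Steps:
p(T) = 4 + √2*√T (p(T) = 4 + √(T + T) = 4 + √(2*T) = 4 + √2*√T)
(2 - 1*(-6)) + ((6 - (-2 - 4)) + 4*p(-1))*3 = (2 - 1*(-6)) + ((6 - (-2 - 4)) + 4*(4 + √2*√(-1)))*3 = (2 + 6) + ((6 - 1*(-6)) + 4*(4 + √2*I))*3 = 8 + ((6 + 6) + 4*(4 + I*√2))*3 = 8 + (12 + (16 + 4*I*√2))*3 = 8 + (28 + 4*I*√2)*3 = 8 + (84 + 12*I*√2) = 92 + 12*I*√2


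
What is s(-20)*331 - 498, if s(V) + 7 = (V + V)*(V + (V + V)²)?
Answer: -20922015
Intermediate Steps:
s(V) = -7 + 2*V*(V + 4*V²) (s(V) = -7 + (V + V)*(V + (V + V)²) = -7 + (2*V)*(V + (2*V)²) = -7 + (2*V)*(V + 4*V²) = -7 + 2*V*(V + 4*V²))
s(-20)*331 - 498 = (-7 + 2*(-20)² + 8*(-20)³)*331 - 498 = (-7 + 2*400 + 8*(-8000))*331 - 498 = (-7 + 800 - 64000)*331 - 498 = -63207*331 - 498 = -20921517 - 498 = -20922015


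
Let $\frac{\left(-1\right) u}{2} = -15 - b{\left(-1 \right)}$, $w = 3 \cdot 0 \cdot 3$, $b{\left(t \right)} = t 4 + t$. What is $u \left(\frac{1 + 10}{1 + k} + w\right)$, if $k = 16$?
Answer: $\frac{220}{17} \approx 12.941$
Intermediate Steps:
$b{\left(t \right)} = 5 t$ ($b{\left(t \right)} = 4 t + t = 5 t$)
$w = 0$ ($w = 0 \cdot 3 = 0$)
$u = 20$ ($u = - 2 \left(-15 - 5 \left(-1\right)\right) = - 2 \left(-15 - -5\right) = - 2 \left(-15 + 5\right) = \left(-2\right) \left(-10\right) = 20$)
$u \left(\frac{1 + 10}{1 + k} + w\right) = 20 \left(\frac{1 + 10}{1 + 16} + 0\right) = 20 \left(\frac{11}{17} + 0\right) = 20 \cdot \frac{11}{17} = \frac{220}{17}$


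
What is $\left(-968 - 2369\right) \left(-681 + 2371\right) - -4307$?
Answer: $-5635223$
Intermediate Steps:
$\left(-968 - 2369\right) \left(-681 + 2371\right) - -4307 = \left(-3337\right) 1690 + 4307 = -5639530 + 4307 = -5635223$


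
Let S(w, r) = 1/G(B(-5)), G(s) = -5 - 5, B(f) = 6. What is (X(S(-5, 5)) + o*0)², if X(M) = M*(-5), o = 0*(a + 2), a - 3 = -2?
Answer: ¼ ≈ 0.25000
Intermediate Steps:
G(s) = -10
a = 1 (a = 3 - 2 = 1)
S(w, r) = -⅒ (S(w, r) = 1/(-10) = -⅒)
o = 0 (o = 0*(1 + 2) = 0*3 = 0)
X(M) = -5*M
(X(S(-5, 5)) + o*0)² = (-5*(-⅒) + 0*0)² = (½ + 0)² = (½)² = ¼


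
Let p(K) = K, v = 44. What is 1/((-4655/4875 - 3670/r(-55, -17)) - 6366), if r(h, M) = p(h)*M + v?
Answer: -954525/6080995849 ≈ -0.00015697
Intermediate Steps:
r(h, M) = 44 + M*h (r(h, M) = h*M + 44 = M*h + 44 = 44 + M*h)
1/((-4655/4875 - 3670/r(-55, -17)) - 6366) = 1/((-4655/4875 - 3670/(44 - 17*(-55))) - 6366) = 1/((-4655*1/4875 - 3670/(44 + 935)) - 6366) = 1/((-931/975 - 3670/979) - 6366) = 1/(-4489699/954525 - 6366) = 1/(-6080995849/954525) = -954525/6080995849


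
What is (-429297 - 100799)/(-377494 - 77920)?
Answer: 265048/227707 ≈ 1.1640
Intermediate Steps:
(-429297 - 100799)/(-377494 - 77920) = -530096/(-455414) = -530096*(-1/455414) = 265048/227707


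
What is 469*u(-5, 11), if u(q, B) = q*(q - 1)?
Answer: 14070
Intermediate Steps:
u(q, B) = q*(-1 + q)
469*u(-5, 11) = 469*(-5*(-1 - 5)) = 469*(-5*(-6)) = 469*30 = 14070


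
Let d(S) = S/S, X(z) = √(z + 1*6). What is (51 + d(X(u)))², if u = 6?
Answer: 2704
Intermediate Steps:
X(z) = √(6 + z) (X(z) = √(z + 6) = √(6 + z))
d(S) = 1
(51 + d(X(u)))² = (51 + 1)² = 52² = 2704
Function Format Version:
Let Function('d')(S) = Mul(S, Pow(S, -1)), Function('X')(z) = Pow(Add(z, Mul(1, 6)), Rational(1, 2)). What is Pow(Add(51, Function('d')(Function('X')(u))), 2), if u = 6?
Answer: 2704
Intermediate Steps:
Function('X')(z) = Pow(Add(6, z), Rational(1, 2)) (Function('X')(z) = Pow(Add(z, 6), Rational(1, 2)) = Pow(Add(6, z), Rational(1, 2)))
Function('d')(S) = 1
Pow(Add(51, Function('d')(Function('X')(u))), 2) = Pow(Add(51, 1), 2) = Pow(52, 2) = 2704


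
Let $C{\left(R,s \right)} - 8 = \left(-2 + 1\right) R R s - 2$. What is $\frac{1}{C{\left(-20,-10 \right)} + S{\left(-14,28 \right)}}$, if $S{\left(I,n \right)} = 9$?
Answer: $\frac{1}{4015} \approx 0.00024907$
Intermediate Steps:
$C{\left(R,s \right)} = 6 - s R^{2}$ ($C{\left(R,s \right)} = 8 + \left(\left(-2 + 1\right) R R s - 2\right) = 8 + \left(- R R s - 2\right) = 8 + \left(- R^{2} s - 2\right) = 8 - \left(2 + s R^{2}\right) = 6 - s R^{2}$)
$\frac{1}{C{\left(-20,-10 \right)} + S{\left(-14,28 \right)}} = \frac{1}{\left(6 - - 10 \left(-20\right)^{2}\right) + 9} = \frac{1}{\left(6 - \left(-10\right) 400\right) + 9} = \frac{1}{\left(6 + 4000\right) + 9} = \frac{1}{4006 + 9} = \frac{1}{4015}$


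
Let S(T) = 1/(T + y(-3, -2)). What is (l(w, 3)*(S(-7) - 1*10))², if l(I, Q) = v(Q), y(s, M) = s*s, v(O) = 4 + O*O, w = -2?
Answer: 61009/4 ≈ 15252.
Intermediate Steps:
v(O) = 4 + O²
y(s, M) = s²
l(I, Q) = 4 + Q²
S(T) = 1/(9 + T) (S(T) = 1/(T + (-3)²) = 1/(T + 9) = 1/(9 + T))
(l(w, 3)*(S(-7) - 1*10))² = ((4 + 3²)*(1/(9 - 7) - 1*10))² = ((4 + 9)*(1/2 - 10))² = (13*(½ - 10))² = (13*(-19/2))² = (-247/2)² = 61009/4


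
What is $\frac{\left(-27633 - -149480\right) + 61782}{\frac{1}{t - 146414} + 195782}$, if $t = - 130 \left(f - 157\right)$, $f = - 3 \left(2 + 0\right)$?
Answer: $\frac{22994757896}{24516605167} \approx 0.93793$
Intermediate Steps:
$f = -6$ ($f = \left(-3\right) 2 = -6$)
$t = 21190$ ($t = - 130 \left(-6 - 157\right) = \left(-130\right) \left(-163\right) = 21190$)
$\frac{\left(-27633 - -149480\right) + 61782}{\frac{1}{t - 146414} + 195782} = \frac{\left(-27633 - -149480\right) + 61782}{\frac{1}{21190 - 146414} + 195782} = \frac{\left(-27633 + 149480\right) + 61782}{\frac{1}{-125224} + 195782} = \frac{121847 + 61782}{- \frac{1}{125224} + 195782} = \frac{183629}{\frac{24516605167}{125224}} = 183629 \cdot \frac{125224}{24516605167} = \frac{22994757896}{24516605167}$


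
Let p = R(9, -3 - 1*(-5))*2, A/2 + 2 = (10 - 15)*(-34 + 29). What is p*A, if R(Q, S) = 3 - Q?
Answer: -552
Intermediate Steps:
A = 46 (A = -4 + 2*((10 - 15)*(-34 + 29)) = -4 + 2*(-5*(-5)) = -4 + 2*25 = -4 + 50 = 46)
p = -12 (p = (3 - 1*9)*2 = (3 - 9)*2 = -6*2 = -12)
p*A = -12*46 = -552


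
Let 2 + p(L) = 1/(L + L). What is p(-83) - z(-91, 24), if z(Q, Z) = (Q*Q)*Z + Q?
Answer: -32976731/166 ≈ -1.9866e+5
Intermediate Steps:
p(L) = -2 + 1/(2*L) (p(L) = -2 + 1/(L + L) = -2 + 1/(2*L))
z(Q, Z) = Q + Z*Q² (z(Q, Z) = Q²*Z + Q = Z*Q² + Q = Q + Z*Q²)
p(-83) - z(-91, 24) = (-2 + (½)/(-83)) - (-91)*(1 - 91*24) = (-2 + (½)*(-1/83)) - (-91)*(1 - 2184) = (-2 - 1/166) - (-91)*(-2183) = -333/166 - 1*198653 = -333/166 - 198653 = -32976731/166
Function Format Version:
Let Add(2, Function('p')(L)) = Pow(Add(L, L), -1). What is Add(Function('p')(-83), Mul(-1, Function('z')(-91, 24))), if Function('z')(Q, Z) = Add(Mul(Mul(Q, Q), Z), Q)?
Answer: Rational(-32976731, 166) ≈ -1.9866e+5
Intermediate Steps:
Function('p')(L) = Add(-2, Mul(Rational(1, 2), Pow(L, -1))) (Function('p')(L) = Add(-2, Pow(Add(L, L), -1)) = Add(-2, Pow(Mul(2, L), -1)) = Add(-2, Mul(Rational(1, 2), Pow(L, -1))))
Function('z')(Q, Z) = Add(Q, Mul(Z, Pow(Q, 2))) (Function('z')(Q, Z) = Add(Mul(Pow(Q, 2), Z), Q) = Add(Mul(Z, Pow(Q, 2)), Q) = Add(Q, Mul(Z, Pow(Q, 2))))
Add(Function('p')(-83), Mul(-1, Function('z')(-91, 24))) = Add(Add(-2, Mul(Rational(1, 2), Pow(-83, -1))), Mul(-1, Mul(-91, Add(1, Mul(-91, 24))))) = Add(Add(-2, Mul(Rational(1, 2), Rational(-1, 83))), Mul(-1, Mul(-91, Add(1, -2184)))) = Add(Add(-2, Rational(-1, 166)), Mul(-1, Mul(-91, -2183))) = Add(Rational(-333, 166), Mul(-1, 198653)) = Add(Rational(-333, 166), -198653) = Rational(-32976731, 166)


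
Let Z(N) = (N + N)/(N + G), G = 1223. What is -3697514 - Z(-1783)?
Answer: -1035305703/280 ≈ -3.6975e+6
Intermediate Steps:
Z(N) = 2*N/(1223 + N) (Z(N) = (N + N)/(N + 1223) = (2*N)/(1223 + N) = 2*N/(1223 + N))
-3697514 - Z(-1783) = -3697514 - 2*(-1783)/(1223 - 1783) = -3697514 - 2*(-1783)/(-560) = -3697514 - 2*(-1783)*(-1)/560 = -3697514 - 1*1783/280 = -3697514 - 1783/280 = -1035305703/280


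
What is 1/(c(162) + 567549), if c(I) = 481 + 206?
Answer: 1/568236 ≈ 1.7598e-6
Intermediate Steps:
c(I) = 687
1/(c(162) + 567549) = 1/(687 + 567549) = 1/568236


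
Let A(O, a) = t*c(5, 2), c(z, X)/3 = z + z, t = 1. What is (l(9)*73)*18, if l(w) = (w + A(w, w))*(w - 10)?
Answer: -51246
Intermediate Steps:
c(z, X) = 6*z (c(z, X) = 3*(z + z) = 3*(2*z) = 6*z)
A(O, a) = 30 (A(O, a) = 1*(6*5) = 1*30 = 30)
l(w) = (-10 + w)*(30 + w) (l(w) = (w + 30)*(w - 10) = (30 + w)*(-10 + w) = (-10 + w)*(30 + w))
(l(9)*73)*18 = ((-300 + 9² + 20*9)*73)*18 = ((-300 + 81 + 180)*73)*18 = -39*73*18 = -2847*18 = -51246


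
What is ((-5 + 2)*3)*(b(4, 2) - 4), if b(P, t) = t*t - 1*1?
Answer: 9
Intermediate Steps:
b(P, t) = -1 + t² (b(P, t) = t² - 1 = -1 + t²)
((-5 + 2)*3)*(b(4, 2) - 4) = ((-5 + 2)*3)*((-1 + 2²) - 4) = (-3*3)*((-1 + 4) - 4) = -9*(3 - 4) = -9*(-1) = 9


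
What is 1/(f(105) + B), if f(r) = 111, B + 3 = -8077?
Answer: -1/7969 ≈ -0.00012549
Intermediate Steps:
B = -8080 (B = -3 - 8077 = -8080)
1/(f(105) + B) = 1/(111 - 8080) = 1/(-7969) = -1/7969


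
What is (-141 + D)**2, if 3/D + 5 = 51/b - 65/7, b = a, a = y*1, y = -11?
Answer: 42299326224/2122849 ≈ 19926.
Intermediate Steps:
a = -11 (a = -11*1 = -11)
b = -11
D = -231/1457 (D = 3/(-5 + (51/(-11) - 65/7)) = 3/(-5 + (51*(-1/11) - 65*1/7)) = 3/(-5 + (-51/11 - 65/7)) = 3/(-5 - 1072/77) = 3/(-1457/77) = 3*(-77/1457) = -231/1457 ≈ -0.15855)
(-141 + D)**2 = (-141 - 231/1457)**2 = (-205668/1457)**2 = 42299326224/2122849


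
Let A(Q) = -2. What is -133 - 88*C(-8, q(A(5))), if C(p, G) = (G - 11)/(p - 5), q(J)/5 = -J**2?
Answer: -4457/13 ≈ -342.85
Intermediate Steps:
q(J) = -5*J**2 (q(J) = 5*(-J**2) = -5*J**2)
C(p, G) = (-11 + G)/(-5 + p)
-133 - 88*C(-8, q(A(5))) = -133 - 88*(-11 - 5*(-2)**2)/(-5 - 8) = -133 - 88*(-11 - 5*4)/(-13) = -133 - (-88)*(-11 - 20)/13 = -133 - (-88)*(-31)/13 = -133 - 88*31/13 = -133 - 2728/13 = -4457/13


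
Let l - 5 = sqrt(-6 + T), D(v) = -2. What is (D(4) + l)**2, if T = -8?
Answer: (3 + I*sqrt(14))**2 ≈ -5.0 + 22.45*I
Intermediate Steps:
l = 5 + I*sqrt(14) (l = 5 + sqrt(-6 - 8) = 5 + sqrt(-14) = 5 + I*sqrt(14) ≈ 5.0 + 3.7417*I)
(D(4) + l)**2 = (-2 + (5 + I*sqrt(14)))**2 = (3 + I*sqrt(14))**2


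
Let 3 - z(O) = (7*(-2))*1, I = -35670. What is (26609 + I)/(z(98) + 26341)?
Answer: -9061/26358 ≈ -0.34377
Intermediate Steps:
z(O) = 17 (z(O) = 3 - 7*(-2) = 3 - (-14) = 3 - 1*(-14) = 3 + 14 = 17)
(26609 + I)/(z(98) + 26341) = (26609 - 35670)/(17 + 26341) = -9061/26358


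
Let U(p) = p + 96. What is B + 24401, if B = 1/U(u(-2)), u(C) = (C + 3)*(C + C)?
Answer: 2244893/92 ≈ 24401.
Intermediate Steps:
u(C) = 2*C*(3 + C) (u(C) = (3 + C)*(2*C) = 2*C*(3 + C))
U(p) = 96 + p
B = 1/92 (B = 1/(96 + 2*(-2)*(3 - 2)) = 1/(96 + 2*(-2)*1) = 1/(96 - 4) = 1/92 ≈ 0.010870)
B + 24401 = 1/92 + 24401 = 2244893/92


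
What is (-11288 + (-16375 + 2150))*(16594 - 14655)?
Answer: -49469707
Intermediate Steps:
(-11288 + (-16375 + 2150))*(16594 - 14655) = (-11288 - 14225)*1939 = -25513*1939 = -49469707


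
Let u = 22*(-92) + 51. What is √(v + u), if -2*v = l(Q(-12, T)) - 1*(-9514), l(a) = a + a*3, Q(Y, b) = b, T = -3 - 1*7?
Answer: I*√6710 ≈ 81.915*I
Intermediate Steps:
T = -10 (T = -3 - 7 = -10)
u = -1973 (u = -2024 + 51 = -1973)
l(a) = 4*a (l(a) = a + 3*a = 4*a)
v = -4737 (v = -(4*(-10) - 1*(-9514))/2 = -(-40 + 9514)/2 = -½*9474 = -4737)
√(v + u) = √(-4737 - 1973) = √(-6710) = I*√6710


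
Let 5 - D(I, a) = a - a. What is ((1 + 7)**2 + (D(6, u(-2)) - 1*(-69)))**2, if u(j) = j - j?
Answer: 19044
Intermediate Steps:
u(j) = 0
D(I, a) = 5 (D(I, a) = 5 - (a - a) = 5 - 1*0 = 5 + 0 = 5)
((1 + 7)**2 + (D(6, u(-2)) - 1*(-69)))**2 = ((1 + 7)**2 + (5 - 1*(-69)))**2 = (8**2 + (5 + 69))**2 = (64 + 74)**2 = 138**2 = 19044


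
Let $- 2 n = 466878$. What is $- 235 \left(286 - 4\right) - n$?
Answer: $167169$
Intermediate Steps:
$n = -233439$ ($n = \left(- \frac{1}{2}\right) 466878 = -233439$)
$- 235 \left(286 - 4\right) - n = - 235 \left(286 - 4\right) - -233439 = \left(-235\right) 282 + 233439 = -66270 + 233439 = 167169$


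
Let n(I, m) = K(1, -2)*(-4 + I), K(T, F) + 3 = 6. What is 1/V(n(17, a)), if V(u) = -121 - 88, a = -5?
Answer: -1/209 ≈ -0.0047847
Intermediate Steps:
K(T, F) = 3 (K(T, F) = -3 + 6 = 3)
n(I, m) = -12 + 3*I (n(I, m) = 3*(-4 + I) = -12 + 3*I)
V(u) = -209
1/V(n(17, a)) = 1/(-209) = -1/209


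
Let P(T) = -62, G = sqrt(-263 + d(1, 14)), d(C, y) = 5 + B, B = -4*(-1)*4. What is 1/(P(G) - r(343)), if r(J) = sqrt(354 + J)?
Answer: -62/3147 + sqrt(697)/3147 ≈ -0.011312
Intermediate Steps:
B = 16 (B = 4*4 = 16)
d(C, y) = 21 (d(C, y) = 5 + 16 = 21)
G = 11*I*sqrt(2) (G = sqrt(-263 + 21) = sqrt(-242) = 11*I*sqrt(2) ≈ 15.556*I)
1/(P(G) - r(343)) = 1/(-62 - sqrt(354 + 343)) = 1/(-62 - sqrt(697))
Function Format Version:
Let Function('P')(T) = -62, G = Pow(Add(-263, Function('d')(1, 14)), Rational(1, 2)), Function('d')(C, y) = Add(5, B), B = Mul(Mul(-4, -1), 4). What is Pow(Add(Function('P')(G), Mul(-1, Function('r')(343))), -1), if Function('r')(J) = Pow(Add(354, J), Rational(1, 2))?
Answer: Add(Rational(-62, 3147), Mul(Rational(1, 3147), Pow(697, Rational(1, 2)))) ≈ -0.011312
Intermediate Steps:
B = 16 (B = Mul(4, 4) = 16)
Function('d')(C, y) = 21 (Function('d')(C, y) = Add(5, 16) = 21)
G = Mul(11, I, Pow(2, Rational(1, 2))) (G = Pow(Add(-263, 21), Rational(1, 2)) = Pow(-242, Rational(1, 2)) = Mul(11, I, Pow(2, Rational(1, 2))) ≈ Mul(15.556, I))
Pow(Add(Function('P')(G), Mul(-1, Function('r')(343))), -1) = Pow(Add(-62, Mul(-1, Pow(Add(354, 343), Rational(1, 2)))), -1) = Pow(Add(-62, Mul(-1, Pow(697, Rational(1, 2)))), -1)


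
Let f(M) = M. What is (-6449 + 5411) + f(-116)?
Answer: -1154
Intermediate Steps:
(-6449 + 5411) + f(-116) = (-6449 + 5411) - 116 = -1038 - 116 = -1154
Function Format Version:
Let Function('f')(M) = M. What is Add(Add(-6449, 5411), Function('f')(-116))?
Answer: -1154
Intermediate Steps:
Add(Add(-6449, 5411), Function('f')(-116)) = Add(Add(-6449, 5411), -116) = Add(-1038, -116) = -1154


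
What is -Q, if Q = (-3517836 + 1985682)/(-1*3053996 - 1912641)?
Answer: -117858/382049 ≈ -0.30849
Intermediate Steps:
Q = 117858/382049 (Q = -1532154/(-3053996 - 1912641) = -1532154/(-4966637) = -1532154*(-1/4966637) = 117858/382049 ≈ 0.30849)
-Q = -1*117858/382049 = -117858/382049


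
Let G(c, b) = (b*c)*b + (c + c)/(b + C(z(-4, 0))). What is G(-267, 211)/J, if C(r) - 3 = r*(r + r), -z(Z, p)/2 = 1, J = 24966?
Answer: -219911524/461871 ≈ -476.13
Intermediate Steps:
z(Z, p) = -2 (z(Z, p) = -2*1 = -2)
C(r) = 3 + 2*r**2 (C(r) = 3 + r*(r + r) = 3 + r*(2*r) = 3 + 2*r**2)
G(c, b) = c*b**2 + 2*c/(11 + b) (G(c, b) = (b*c)*b + (c + c)/(b + (3 + 2*(-2)**2)) = c*b**2 + (2*c)/(b + (3 + 2*4)) = c*b**2 + (2*c)/(b + (3 + 8)) = c*b**2 + (2*c)/(b + 11) = c*b**2 + (2*c)/(11 + b) = c*b**2 + 2*c/(11 + b))
G(-267, 211)/J = -267*(2 + 211**3 + 11*211**2)/(11 + 211)/24966 = -267*(2 + 9393931 + 11*44521)/222*(1/24966) = -267*1/222*(2 + 9393931 + 489731)*(1/24966) = -267*1/222*9883664*(1/24966) = -439823048/37*1/24966 = -219911524/461871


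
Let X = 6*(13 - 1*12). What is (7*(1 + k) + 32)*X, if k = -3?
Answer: 108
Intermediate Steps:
X = 6 (X = 6*(13 - 12) = 6*1 = 6)
(7*(1 + k) + 32)*X = (7*(1 - 3) + 32)*6 = (7*(-2) + 32)*6 = (-14 + 32)*6 = 18*6 = 108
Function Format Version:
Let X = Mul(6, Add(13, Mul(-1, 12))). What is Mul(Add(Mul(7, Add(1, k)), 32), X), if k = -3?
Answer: 108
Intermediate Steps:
X = 6 (X = Mul(6, Add(13, -12)) = Mul(6, 1) = 6)
Mul(Add(Mul(7, Add(1, k)), 32), X) = Mul(Add(Mul(7, Add(1, -3)), 32), 6) = Mul(Add(Mul(7, -2), 32), 6) = Mul(Add(-14, 32), 6) = Mul(18, 6) = 108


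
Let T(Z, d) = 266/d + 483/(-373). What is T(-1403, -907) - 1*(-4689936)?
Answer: 1586656400797/338311 ≈ 4.6899e+6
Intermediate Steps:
T(Z, d) = -483/373 + 266/d (T(Z, d) = 266/d + 483*(-1/373) = 266/d - 483/373 = -483/373 + 266/d)
T(-1403, -907) - 1*(-4689936) = (-483/373 + 266/(-907)) - 1*(-4689936) = (-483/373 + 266*(-1/907)) + 4689936 = (-483/373 - 266/907) + 4689936 = -537299/338311 + 4689936 = 1586656400797/338311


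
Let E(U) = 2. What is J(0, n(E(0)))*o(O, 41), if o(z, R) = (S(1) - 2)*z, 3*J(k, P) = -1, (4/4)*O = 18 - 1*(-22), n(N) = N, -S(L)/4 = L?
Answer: 80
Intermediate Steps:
S(L) = -4*L
O = 40 (O = 18 - 1*(-22) = 18 + 22 = 40)
J(k, P) = -⅓ (J(k, P) = (⅓)*(-1) = -⅓)
o(z, R) = -6*z (o(z, R) = (-4*1 - 2)*z = (-4 - 2)*z = -6*z)
J(0, n(E(0)))*o(O, 41) = -(-2)*40 = -⅓*(-240) = 80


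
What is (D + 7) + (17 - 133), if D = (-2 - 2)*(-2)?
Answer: -101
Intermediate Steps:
D = 8 (D = -4*(-2) = 8)
(D + 7) + (17 - 133) = (8 + 7) + (17 - 133) = 15 - 116 = -101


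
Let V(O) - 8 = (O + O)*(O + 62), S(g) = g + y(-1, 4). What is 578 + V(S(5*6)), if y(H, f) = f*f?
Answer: 10522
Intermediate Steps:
y(H, f) = f²
S(g) = 16 + g (S(g) = g + 4² = g + 16 = 16 + g)
V(O) = 8 + 2*O*(62 + O) (V(O) = 8 + (O + O)*(O + 62) = 8 + (2*O)*(62 + O) = 8 + 2*O*(62 + O))
578 + V(S(5*6)) = 578 + (8 + 2*(16 + 5*6)² + 124*(16 + 5*6)) = 578 + (8 + 2*(16 + 30)² + 124*(16 + 30)) = 578 + (8 + 2*46² + 124*46) = 578 + (8 + 2*2116 + 5704) = 578 + (8 + 4232 + 5704) = 578 + 9944 = 10522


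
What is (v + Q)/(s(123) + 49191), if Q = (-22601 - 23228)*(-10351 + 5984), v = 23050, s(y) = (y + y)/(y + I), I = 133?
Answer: 8540087168/2098857 ≈ 4068.9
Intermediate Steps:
s(y) = 2*y/(133 + y) (s(y) = (y + y)/(y + 133) = (2*y)/(133 + y) = 2*y/(133 + y))
Q = 200135243 (Q = -45829*(-4367) = 200135243)
(v + Q)/(s(123) + 49191) = (23050 + 200135243)/(2*123/(133 + 123) + 49191) = 200158293/(2*123/256 + 49191) = 200158293/(2*123*(1/256) + 49191) = 200158293/(123/128 + 49191) = 200158293/(6296571/128) = 200158293*(128/6296571) = 8540087168/2098857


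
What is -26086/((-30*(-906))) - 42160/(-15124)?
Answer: 93923017/51383790 ≈ 1.8279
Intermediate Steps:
-26086/((-30*(-906))) - 42160/(-15124) = -26086/27180 - 42160*(-1/15124) = -26086*1/27180 + 10540/3781 = -13043/13590 + 10540/3781 = 93923017/51383790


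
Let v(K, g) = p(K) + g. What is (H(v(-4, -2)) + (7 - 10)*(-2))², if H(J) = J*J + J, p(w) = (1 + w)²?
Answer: 3844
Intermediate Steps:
v(K, g) = g + (1 + K)² (v(K, g) = (1 + K)² + g = g + (1 + K)²)
H(J) = J + J² (H(J) = J² + J = J + J²)
(H(v(-4, -2)) + (7 - 10)*(-2))² = ((-2 + (1 - 4)²)*(1 + (-2 + (1 - 4)²)) + (7 - 10)*(-2))² = ((-2 + (-3)²)*(1 + (-2 + (-3)²)) - 3*(-2))² = ((-2 + 9)*(1 + (-2 + 9)) + 6)² = (7*(1 + 7) + 6)² = (7*8 + 6)² = (56 + 6)² = 62² = 3844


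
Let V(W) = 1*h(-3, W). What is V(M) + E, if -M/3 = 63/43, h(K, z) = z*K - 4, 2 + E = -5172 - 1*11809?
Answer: -729874/43 ≈ -16974.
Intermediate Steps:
E = -16983 (E = -2 + (-5172 - 1*11809) = -2 + (-5172 - 11809) = -2 - 16981 = -16983)
h(K, z) = -4 + K*z (h(K, z) = K*z - 4 = -4 + K*z)
M = -189/43 ≈ -4.3953
V(W) = -4 - 3*W (V(W) = 1*(-4 - 3*W) = -4 - 3*W)
V(M) + E = (-4 - 3*(-189/43)) - 16983 = (-4 + 567/43) - 16983 = 395/43 - 16983 = -729874/43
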